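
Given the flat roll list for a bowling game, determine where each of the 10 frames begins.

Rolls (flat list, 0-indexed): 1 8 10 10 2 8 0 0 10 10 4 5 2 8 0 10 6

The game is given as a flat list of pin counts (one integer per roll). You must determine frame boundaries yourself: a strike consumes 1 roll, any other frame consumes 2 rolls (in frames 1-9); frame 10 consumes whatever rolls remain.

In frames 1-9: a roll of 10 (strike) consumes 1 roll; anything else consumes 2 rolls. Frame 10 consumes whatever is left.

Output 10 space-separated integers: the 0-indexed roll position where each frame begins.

Answer: 0 2 3 4 6 8 9 10 12 14

Derivation:
Frame 1 starts at roll index 0: rolls=1,8 (sum=9), consumes 2 rolls
Frame 2 starts at roll index 2: roll=10 (strike), consumes 1 roll
Frame 3 starts at roll index 3: roll=10 (strike), consumes 1 roll
Frame 4 starts at roll index 4: rolls=2,8 (sum=10), consumes 2 rolls
Frame 5 starts at roll index 6: rolls=0,0 (sum=0), consumes 2 rolls
Frame 6 starts at roll index 8: roll=10 (strike), consumes 1 roll
Frame 7 starts at roll index 9: roll=10 (strike), consumes 1 roll
Frame 8 starts at roll index 10: rolls=4,5 (sum=9), consumes 2 rolls
Frame 9 starts at roll index 12: rolls=2,8 (sum=10), consumes 2 rolls
Frame 10 starts at roll index 14: 3 remaining rolls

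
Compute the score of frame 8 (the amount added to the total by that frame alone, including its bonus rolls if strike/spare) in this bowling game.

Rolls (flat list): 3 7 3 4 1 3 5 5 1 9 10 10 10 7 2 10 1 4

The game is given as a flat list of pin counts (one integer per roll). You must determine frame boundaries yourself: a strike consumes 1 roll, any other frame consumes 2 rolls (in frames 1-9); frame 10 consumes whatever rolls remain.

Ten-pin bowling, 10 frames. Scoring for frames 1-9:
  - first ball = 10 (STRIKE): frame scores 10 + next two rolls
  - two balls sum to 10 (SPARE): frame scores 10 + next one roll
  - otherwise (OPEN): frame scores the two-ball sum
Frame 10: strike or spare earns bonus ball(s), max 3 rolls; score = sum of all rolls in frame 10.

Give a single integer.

Answer: 19

Derivation:
Frame 1: SPARE (3+7=10). 10 + next roll (3) = 13. Cumulative: 13
Frame 2: OPEN (3+4=7). Cumulative: 20
Frame 3: OPEN (1+3=4). Cumulative: 24
Frame 4: SPARE (5+5=10). 10 + next roll (1) = 11. Cumulative: 35
Frame 5: SPARE (1+9=10). 10 + next roll (10) = 20. Cumulative: 55
Frame 6: STRIKE. 10 + next two rolls (10+10) = 30. Cumulative: 85
Frame 7: STRIKE. 10 + next two rolls (10+7) = 27. Cumulative: 112
Frame 8: STRIKE. 10 + next two rolls (7+2) = 19. Cumulative: 131
Frame 9: OPEN (7+2=9). Cumulative: 140
Frame 10: STRIKE. Sum of all frame-10 rolls (10+1+4) = 15. Cumulative: 155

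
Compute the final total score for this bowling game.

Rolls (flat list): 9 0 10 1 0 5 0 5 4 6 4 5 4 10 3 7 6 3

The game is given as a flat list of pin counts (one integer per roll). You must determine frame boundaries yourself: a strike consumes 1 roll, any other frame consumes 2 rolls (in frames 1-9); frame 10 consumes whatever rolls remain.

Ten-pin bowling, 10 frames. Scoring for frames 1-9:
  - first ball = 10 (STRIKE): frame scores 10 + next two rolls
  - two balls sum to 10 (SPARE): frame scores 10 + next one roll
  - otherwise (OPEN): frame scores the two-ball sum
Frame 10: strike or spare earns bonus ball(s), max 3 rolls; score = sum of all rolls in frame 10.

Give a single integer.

Frame 1: OPEN (9+0=9). Cumulative: 9
Frame 2: STRIKE. 10 + next two rolls (1+0) = 11. Cumulative: 20
Frame 3: OPEN (1+0=1). Cumulative: 21
Frame 4: OPEN (5+0=5). Cumulative: 26
Frame 5: OPEN (5+4=9). Cumulative: 35
Frame 6: SPARE (6+4=10). 10 + next roll (5) = 15. Cumulative: 50
Frame 7: OPEN (5+4=9). Cumulative: 59
Frame 8: STRIKE. 10 + next two rolls (3+7) = 20. Cumulative: 79
Frame 9: SPARE (3+7=10). 10 + next roll (6) = 16. Cumulative: 95
Frame 10: OPEN. Sum of all frame-10 rolls (6+3) = 9. Cumulative: 104

Answer: 104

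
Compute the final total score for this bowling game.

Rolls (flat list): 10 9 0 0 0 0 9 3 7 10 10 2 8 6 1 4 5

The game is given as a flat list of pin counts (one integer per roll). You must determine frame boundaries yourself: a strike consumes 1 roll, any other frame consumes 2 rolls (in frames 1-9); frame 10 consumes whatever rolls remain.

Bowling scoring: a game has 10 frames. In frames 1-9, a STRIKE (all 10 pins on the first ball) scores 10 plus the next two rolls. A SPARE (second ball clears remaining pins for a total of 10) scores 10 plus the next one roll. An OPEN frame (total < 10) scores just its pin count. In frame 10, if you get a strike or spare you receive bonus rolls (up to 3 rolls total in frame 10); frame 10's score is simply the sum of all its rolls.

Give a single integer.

Answer: 131

Derivation:
Frame 1: STRIKE. 10 + next two rolls (9+0) = 19. Cumulative: 19
Frame 2: OPEN (9+0=9). Cumulative: 28
Frame 3: OPEN (0+0=0). Cumulative: 28
Frame 4: OPEN (0+9=9). Cumulative: 37
Frame 5: SPARE (3+7=10). 10 + next roll (10) = 20. Cumulative: 57
Frame 6: STRIKE. 10 + next two rolls (10+2) = 22. Cumulative: 79
Frame 7: STRIKE. 10 + next two rolls (2+8) = 20. Cumulative: 99
Frame 8: SPARE (2+8=10). 10 + next roll (6) = 16. Cumulative: 115
Frame 9: OPEN (6+1=7). Cumulative: 122
Frame 10: OPEN. Sum of all frame-10 rolls (4+5) = 9. Cumulative: 131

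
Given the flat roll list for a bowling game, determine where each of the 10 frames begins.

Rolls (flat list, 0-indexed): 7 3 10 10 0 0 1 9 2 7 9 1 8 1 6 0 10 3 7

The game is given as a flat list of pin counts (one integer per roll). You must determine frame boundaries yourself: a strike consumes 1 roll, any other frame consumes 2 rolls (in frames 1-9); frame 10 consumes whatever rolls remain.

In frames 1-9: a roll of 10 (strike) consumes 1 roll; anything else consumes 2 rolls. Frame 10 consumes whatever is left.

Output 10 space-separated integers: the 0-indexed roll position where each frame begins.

Frame 1 starts at roll index 0: rolls=7,3 (sum=10), consumes 2 rolls
Frame 2 starts at roll index 2: roll=10 (strike), consumes 1 roll
Frame 3 starts at roll index 3: roll=10 (strike), consumes 1 roll
Frame 4 starts at roll index 4: rolls=0,0 (sum=0), consumes 2 rolls
Frame 5 starts at roll index 6: rolls=1,9 (sum=10), consumes 2 rolls
Frame 6 starts at roll index 8: rolls=2,7 (sum=9), consumes 2 rolls
Frame 7 starts at roll index 10: rolls=9,1 (sum=10), consumes 2 rolls
Frame 8 starts at roll index 12: rolls=8,1 (sum=9), consumes 2 rolls
Frame 9 starts at roll index 14: rolls=6,0 (sum=6), consumes 2 rolls
Frame 10 starts at roll index 16: 3 remaining rolls

Answer: 0 2 3 4 6 8 10 12 14 16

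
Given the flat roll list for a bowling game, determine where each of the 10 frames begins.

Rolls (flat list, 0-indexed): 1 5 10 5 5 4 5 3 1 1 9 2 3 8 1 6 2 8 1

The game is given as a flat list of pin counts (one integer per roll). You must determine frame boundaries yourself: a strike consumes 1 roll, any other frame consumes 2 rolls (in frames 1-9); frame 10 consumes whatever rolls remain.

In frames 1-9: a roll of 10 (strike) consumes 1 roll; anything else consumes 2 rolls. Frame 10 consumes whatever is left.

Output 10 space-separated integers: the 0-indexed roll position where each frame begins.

Answer: 0 2 3 5 7 9 11 13 15 17

Derivation:
Frame 1 starts at roll index 0: rolls=1,5 (sum=6), consumes 2 rolls
Frame 2 starts at roll index 2: roll=10 (strike), consumes 1 roll
Frame 3 starts at roll index 3: rolls=5,5 (sum=10), consumes 2 rolls
Frame 4 starts at roll index 5: rolls=4,5 (sum=9), consumes 2 rolls
Frame 5 starts at roll index 7: rolls=3,1 (sum=4), consumes 2 rolls
Frame 6 starts at roll index 9: rolls=1,9 (sum=10), consumes 2 rolls
Frame 7 starts at roll index 11: rolls=2,3 (sum=5), consumes 2 rolls
Frame 8 starts at roll index 13: rolls=8,1 (sum=9), consumes 2 rolls
Frame 9 starts at roll index 15: rolls=6,2 (sum=8), consumes 2 rolls
Frame 10 starts at roll index 17: 2 remaining rolls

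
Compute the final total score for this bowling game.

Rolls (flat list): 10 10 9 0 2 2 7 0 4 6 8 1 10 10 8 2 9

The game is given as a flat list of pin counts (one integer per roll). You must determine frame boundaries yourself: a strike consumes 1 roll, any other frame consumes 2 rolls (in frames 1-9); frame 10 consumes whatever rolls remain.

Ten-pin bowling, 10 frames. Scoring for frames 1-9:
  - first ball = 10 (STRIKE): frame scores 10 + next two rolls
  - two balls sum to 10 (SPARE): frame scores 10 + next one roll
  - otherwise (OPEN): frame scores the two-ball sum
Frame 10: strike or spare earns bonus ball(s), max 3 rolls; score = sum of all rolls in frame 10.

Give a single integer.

Frame 1: STRIKE. 10 + next two rolls (10+9) = 29. Cumulative: 29
Frame 2: STRIKE. 10 + next two rolls (9+0) = 19. Cumulative: 48
Frame 3: OPEN (9+0=9). Cumulative: 57
Frame 4: OPEN (2+2=4). Cumulative: 61
Frame 5: OPEN (7+0=7). Cumulative: 68
Frame 6: SPARE (4+6=10). 10 + next roll (8) = 18. Cumulative: 86
Frame 7: OPEN (8+1=9). Cumulative: 95
Frame 8: STRIKE. 10 + next two rolls (10+8) = 28. Cumulative: 123
Frame 9: STRIKE. 10 + next two rolls (8+2) = 20. Cumulative: 143
Frame 10: SPARE. Sum of all frame-10 rolls (8+2+9) = 19. Cumulative: 162

Answer: 162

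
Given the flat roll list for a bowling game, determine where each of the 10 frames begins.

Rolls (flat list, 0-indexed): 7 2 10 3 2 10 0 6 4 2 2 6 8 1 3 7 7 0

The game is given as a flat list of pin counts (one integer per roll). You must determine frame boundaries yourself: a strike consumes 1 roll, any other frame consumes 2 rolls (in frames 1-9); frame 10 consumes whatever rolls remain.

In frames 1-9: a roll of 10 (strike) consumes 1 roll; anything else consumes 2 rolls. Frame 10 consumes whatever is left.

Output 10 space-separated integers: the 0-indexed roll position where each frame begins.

Frame 1 starts at roll index 0: rolls=7,2 (sum=9), consumes 2 rolls
Frame 2 starts at roll index 2: roll=10 (strike), consumes 1 roll
Frame 3 starts at roll index 3: rolls=3,2 (sum=5), consumes 2 rolls
Frame 4 starts at roll index 5: roll=10 (strike), consumes 1 roll
Frame 5 starts at roll index 6: rolls=0,6 (sum=6), consumes 2 rolls
Frame 6 starts at roll index 8: rolls=4,2 (sum=6), consumes 2 rolls
Frame 7 starts at roll index 10: rolls=2,6 (sum=8), consumes 2 rolls
Frame 8 starts at roll index 12: rolls=8,1 (sum=9), consumes 2 rolls
Frame 9 starts at roll index 14: rolls=3,7 (sum=10), consumes 2 rolls
Frame 10 starts at roll index 16: 2 remaining rolls

Answer: 0 2 3 5 6 8 10 12 14 16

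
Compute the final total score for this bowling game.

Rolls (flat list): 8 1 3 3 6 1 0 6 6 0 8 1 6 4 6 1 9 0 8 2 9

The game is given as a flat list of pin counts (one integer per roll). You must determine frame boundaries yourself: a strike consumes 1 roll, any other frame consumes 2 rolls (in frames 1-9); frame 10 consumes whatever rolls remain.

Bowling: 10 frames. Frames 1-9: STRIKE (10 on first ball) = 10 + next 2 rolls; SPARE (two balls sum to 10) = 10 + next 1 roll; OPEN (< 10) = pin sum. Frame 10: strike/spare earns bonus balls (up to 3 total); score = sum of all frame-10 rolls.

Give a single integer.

Answer: 94

Derivation:
Frame 1: OPEN (8+1=9). Cumulative: 9
Frame 2: OPEN (3+3=6). Cumulative: 15
Frame 3: OPEN (6+1=7). Cumulative: 22
Frame 4: OPEN (0+6=6). Cumulative: 28
Frame 5: OPEN (6+0=6). Cumulative: 34
Frame 6: OPEN (8+1=9). Cumulative: 43
Frame 7: SPARE (6+4=10). 10 + next roll (6) = 16. Cumulative: 59
Frame 8: OPEN (6+1=7). Cumulative: 66
Frame 9: OPEN (9+0=9). Cumulative: 75
Frame 10: SPARE. Sum of all frame-10 rolls (8+2+9) = 19. Cumulative: 94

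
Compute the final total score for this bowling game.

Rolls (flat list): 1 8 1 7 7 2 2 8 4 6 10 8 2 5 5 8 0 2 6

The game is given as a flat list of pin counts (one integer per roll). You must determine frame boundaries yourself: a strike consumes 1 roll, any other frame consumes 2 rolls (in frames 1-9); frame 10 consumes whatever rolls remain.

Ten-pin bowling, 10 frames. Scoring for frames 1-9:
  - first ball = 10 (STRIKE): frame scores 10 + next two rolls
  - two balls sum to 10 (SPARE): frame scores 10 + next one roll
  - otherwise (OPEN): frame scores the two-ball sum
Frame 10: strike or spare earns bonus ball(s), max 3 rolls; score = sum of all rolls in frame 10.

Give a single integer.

Frame 1: OPEN (1+8=9). Cumulative: 9
Frame 2: OPEN (1+7=8). Cumulative: 17
Frame 3: OPEN (7+2=9). Cumulative: 26
Frame 4: SPARE (2+8=10). 10 + next roll (4) = 14. Cumulative: 40
Frame 5: SPARE (4+6=10). 10 + next roll (10) = 20. Cumulative: 60
Frame 6: STRIKE. 10 + next two rolls (8+2) = 20. Cumulative: 80
Frame 7: SPARE (8+2=10). 10 + next roll (5) = 15. Cumulative: 95
Frame 8: SPARE (5+5=10). 10 + next roll (8) = 18. Cumulative: 113
Frame 9: OPEN (8+0=8). Cumulative: 121
Frame 10: OPEN. Sum of all frame-10 rolls (2+6) = 8. Cumulative: 129

Answer: 129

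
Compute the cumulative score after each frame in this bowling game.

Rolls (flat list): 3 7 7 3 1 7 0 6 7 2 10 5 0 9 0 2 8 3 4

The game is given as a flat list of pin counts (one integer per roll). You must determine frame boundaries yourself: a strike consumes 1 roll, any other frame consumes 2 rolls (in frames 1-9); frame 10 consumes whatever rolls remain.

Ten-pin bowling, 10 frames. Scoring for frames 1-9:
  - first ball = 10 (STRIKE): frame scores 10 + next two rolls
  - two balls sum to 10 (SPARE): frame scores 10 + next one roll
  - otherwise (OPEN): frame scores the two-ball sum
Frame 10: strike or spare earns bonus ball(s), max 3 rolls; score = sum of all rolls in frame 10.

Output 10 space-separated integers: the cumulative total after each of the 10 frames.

Frame 1: SPARE (3+7=10). 10 + next roll (7) = 17. Cumulative: 17
Frame 2: SPARE (7+3=10). 10 + next roll (1) = 11. Cumulative: 28
Frame 3: OPEN (1+7=8). Cumulative: 36
Frame 4: OPEN (0+6=6). Cumulative: 42
Frame 5: OPEN (7+2=9). Cumulative: 51
Frame 6: STRIKE. 10 + next two rolls (5+0) = 15. Cumulative: 66
Frame 7: OPEN (5+0=5). Cumulative: 71
Frame 8: OPEN (9+0=9). Cumulative: 80
Frame 9: SPARE (2+8=10). 10 + next roll (3) = 13. Cumulative: 93
Frame 10: OPEN. Sum of all frame-10 rolls (3+4) = 7. Cumulative: 100

Answer: 17 28 36 42 51 66 71 80 93 100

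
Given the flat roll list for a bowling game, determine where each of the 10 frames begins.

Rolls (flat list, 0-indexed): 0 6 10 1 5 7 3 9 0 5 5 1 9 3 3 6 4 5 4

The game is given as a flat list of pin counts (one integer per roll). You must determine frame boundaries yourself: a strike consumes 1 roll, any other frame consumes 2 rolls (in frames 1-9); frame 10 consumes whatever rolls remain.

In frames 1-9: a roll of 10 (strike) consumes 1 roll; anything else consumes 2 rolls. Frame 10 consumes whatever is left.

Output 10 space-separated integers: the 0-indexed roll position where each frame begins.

Answer: 0 2 3 5 7 9 11 13 15 17

Derivation:
Frame 1 starts at roll index 0: rolls=0,6 (sum=6), consumes 2 rolls
Frame 2 starts at roll index 2: roll=10 (strike), consumes 1 roll
Frame 3 starts at roll index 3: rolls=1,5 (sum=6), consumes 2 rolls
Frame 4 starts at roll index 5: rolls=7,3 (sum=10), consumes 2 rolls
Frame 5 starts at roll index 7: rolls=9,0 (sum=9), consumes 2 rolls
Frame 6 starts at roll index 9: rolls=5,5 (sum=10), consumes 2 rolls
Frame 7 starts at roll index 11: rolls=1,9 (sum=10), consumes 2 rolls
Frame 8 starts at roll index 13: rolls=3,3 (sum=6), consumes 2 rolls
Frame 9 starts at roll index 15: rolls=6,4 (sum=10), consumes 2 rolls
Frame 10 starts at roll index 17: 2 remaining rolls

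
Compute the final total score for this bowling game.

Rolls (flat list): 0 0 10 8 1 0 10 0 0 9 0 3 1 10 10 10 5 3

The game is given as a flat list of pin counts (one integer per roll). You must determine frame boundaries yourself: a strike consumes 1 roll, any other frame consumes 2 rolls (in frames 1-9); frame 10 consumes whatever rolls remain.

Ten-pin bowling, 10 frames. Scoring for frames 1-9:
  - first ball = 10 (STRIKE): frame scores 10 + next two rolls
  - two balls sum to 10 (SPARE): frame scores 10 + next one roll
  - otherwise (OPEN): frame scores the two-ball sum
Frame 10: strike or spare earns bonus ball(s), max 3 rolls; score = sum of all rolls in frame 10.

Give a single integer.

Answer: 124

Derivation:
Frame 1: OPEN (0+0=0). Cumulative: 0
Frame 2: STRIKE. 10 + next two rolls (8+1) = 19. Cumulative: 19
Frame 3: OPEN (8+1=9). Cumulative: 28
Frame 4: SPARE (0+10=10). 10 + next roll (0) = 10. Cumulative: 38
Frame 5: OPEN (0+0=0). Cumulative: 38
Frame 6: OPEN (9+0=9). Cumulative: 47
Frame 7: OPEN (3+1=4). Cumulative: 51
Frame 8: STRIKE. 10 + next two rolls (10+10) = 30. Cumulative: 81
Frame 9: STRIKE. 10 + next two rolls (10+5) = 25. Cumulative: 106
Frame 10: STRIKE. Sum of all frame-10 rolls (10+5+3) = 18. Cumulative: 124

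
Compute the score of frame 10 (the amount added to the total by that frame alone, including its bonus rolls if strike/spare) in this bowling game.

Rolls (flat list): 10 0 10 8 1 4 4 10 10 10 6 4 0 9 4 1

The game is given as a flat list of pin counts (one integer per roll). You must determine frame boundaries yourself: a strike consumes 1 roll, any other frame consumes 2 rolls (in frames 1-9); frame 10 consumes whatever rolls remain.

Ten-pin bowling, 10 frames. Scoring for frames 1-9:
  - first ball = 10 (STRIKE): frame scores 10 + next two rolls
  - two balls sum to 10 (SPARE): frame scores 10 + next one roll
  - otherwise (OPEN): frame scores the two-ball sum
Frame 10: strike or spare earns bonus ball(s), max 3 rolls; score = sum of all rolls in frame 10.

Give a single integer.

Frame 1: STRIKE. 10 + next two rolls (0+10) = 20. Cumulative: 20
Frame 2: SPARE (0+10=10). 10 + next roll (8) = 18. Cumulative: 38
Frame 3: OPEN (8+1=9). Cumulative: 47
Frame 4: OPEN (4+4=8). Cumulative: 55
Frame 5: STRIKE. 10 + next two rolls (10+10) = 30. Cumulative: 85
Frame 6: STRIKE. 10 + next two rolls (10+6) = 26. Cumulative: 111
Frame 7: STRIKE. 10 + next two rolls (6+4) = 20. Cumulative: 131
Frame 8: SPARE (6+4=10). 10 + next roll (0) = 10. Cumulative: 141
Frame 9: OPEN (0+9=9). Cumulative: 150
Frame 10: OPEN. Sum of all frame-10 rolls (4+1) = 5. Cumulative: 155

Answer: 5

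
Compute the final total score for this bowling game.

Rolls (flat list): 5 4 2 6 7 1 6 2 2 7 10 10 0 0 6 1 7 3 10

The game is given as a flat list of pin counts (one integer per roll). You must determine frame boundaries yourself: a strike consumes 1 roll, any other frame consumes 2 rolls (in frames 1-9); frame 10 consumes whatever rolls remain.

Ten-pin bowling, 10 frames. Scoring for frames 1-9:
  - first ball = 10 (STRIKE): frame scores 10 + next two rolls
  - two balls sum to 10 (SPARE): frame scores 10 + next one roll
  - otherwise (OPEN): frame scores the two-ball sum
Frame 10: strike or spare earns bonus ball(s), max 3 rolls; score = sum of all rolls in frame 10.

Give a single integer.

Frame 1: OPEN (5+4=9). Cumulative: 9
Frame 2: OPEN (2+6=8). Cumulative: 17
Frame 3: OPEN (7+1=8). Cumulative: 25
Frame 4: OPEN (6+2=8). Cumulative: 33
Frame 5: OPEN (2+7=9). Cumulative: 42
Frame 6: STRIKE. 10 + next two rolls (10+0) = 20. Cumulative: 62
Frame 7: STRIKE. 10 + next two rolls (0+0) = 10. Cumulative: 72
Frame 8: OPEN (0+0=0). Cumulative: 72
Frame 9: OPEN (6+1=7). Cumulative: 79
Frame 10: SPARE. Sum of all frame-10 rolls (7+3+10) = 20. Cumulative: 99

Answer: 99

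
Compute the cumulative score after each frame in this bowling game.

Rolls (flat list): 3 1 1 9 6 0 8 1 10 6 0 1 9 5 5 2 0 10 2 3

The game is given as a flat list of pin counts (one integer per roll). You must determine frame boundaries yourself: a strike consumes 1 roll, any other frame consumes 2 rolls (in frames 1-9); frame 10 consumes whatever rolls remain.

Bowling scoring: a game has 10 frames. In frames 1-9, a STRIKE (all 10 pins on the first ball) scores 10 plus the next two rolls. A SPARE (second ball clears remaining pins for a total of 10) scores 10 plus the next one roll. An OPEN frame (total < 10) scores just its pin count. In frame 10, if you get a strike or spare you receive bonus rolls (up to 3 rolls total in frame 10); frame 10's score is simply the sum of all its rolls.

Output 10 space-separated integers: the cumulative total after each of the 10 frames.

Answer: 4 20 26 35 51 57 72 84 86 101

Derivation:
Frame 1: OPEN (3+1=4). Cumulative: 4
Frame 2: SPARE (1+9=10). 10 + next roll (6) = 16. Cumulative: 20
Frame 3: OPEN (6+0=6). Cumulative: 26
Frame 4: OPEN (8+1=9). Cumulative: 35
Frame 5: STRIKE. 10 + next two rolls (6+0) = 16. Cumulative: 51
Frame 6: OPEN (6+0=6). Cumulative: 57
Frame 7: SPARE (1+9=10). 10 + next roll (5) = 15. Cumulative: 72
Frame 8: SPARE (5+5=10). 10 + next roll (2) = 12. Cumulative: 84
Frame 9: OPEN (2+0=2). Cumulative: 86
Frame 10: STRIKE. Sum of all frame-10 rolls (10+2+3) = 15. Cumulative: 101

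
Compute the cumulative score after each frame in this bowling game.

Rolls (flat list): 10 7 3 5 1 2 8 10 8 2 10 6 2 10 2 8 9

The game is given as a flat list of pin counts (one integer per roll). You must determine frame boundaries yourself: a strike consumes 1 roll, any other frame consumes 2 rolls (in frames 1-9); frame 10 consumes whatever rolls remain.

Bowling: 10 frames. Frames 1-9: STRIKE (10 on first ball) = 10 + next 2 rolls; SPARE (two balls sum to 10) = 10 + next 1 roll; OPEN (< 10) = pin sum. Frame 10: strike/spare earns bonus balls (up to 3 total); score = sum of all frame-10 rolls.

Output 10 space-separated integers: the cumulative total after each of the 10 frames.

Answer: 20 35 41 61 81 101 119 127 147 166

Derivation:
Frame 1: STRIKE. 10 + next two rolls (7+3) = 20. Cumulative: 20
Frame 2: SPARE (7+3=10). 10 + next roll (5) = 15. Cumulative: 35
Frame 3: OPEN (5+1=6). Cumulative: 41
Frame 4: SPARE (2+8=10). 10 + next roll (10) = 20. Cumulative: 61
Frame 5: STRIKE. 10 + next two rolls (8+2) = 20. Cumulative: 81
Frame 6: SPARE (8+2=10). 10 + next roll (10) = 20. Cumulative: 101
Frame 7: STRIKE. 10 + next two rolls (6+2) = 18. Cumulative: 119
Frame 8: OPEN (6+2=8). Cumulative: 127
Frame 9: STRIKE. 10 + next two rolls (2+8) = 20. Cumulative: 147
Frame 10: SPARE. Sum of all frame-10 rolls (2+8+9) = 19. Cumulative: 166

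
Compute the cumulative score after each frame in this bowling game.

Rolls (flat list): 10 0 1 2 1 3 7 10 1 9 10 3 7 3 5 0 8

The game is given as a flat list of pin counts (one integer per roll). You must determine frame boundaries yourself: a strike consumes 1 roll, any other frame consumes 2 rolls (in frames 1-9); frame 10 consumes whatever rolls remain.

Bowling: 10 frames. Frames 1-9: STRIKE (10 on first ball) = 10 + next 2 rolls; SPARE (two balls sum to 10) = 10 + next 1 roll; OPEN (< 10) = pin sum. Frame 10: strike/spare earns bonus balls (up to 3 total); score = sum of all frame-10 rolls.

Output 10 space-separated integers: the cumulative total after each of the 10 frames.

Frame 1: STRIKE. 10 + next two rolls (0+1) = 11. Cumulative: 11
Frame 2: OPEN (0+1=1). Cumulative: 12
Frame 3: OPEN (2+1=3). Cumulative: 15
Frame 4: SPARE (3+7=10). 10 + next roll (10) = 20. Cumulative: 35
Frame 5: STRIKE. 10 + next two rolls (1+9) = 20. Cumulative: 55
Frame 6: SPARE (1+9=10). 10 + next roll (10) = 20. Cumulative: 75
Frame 7: STRIKE. 10 + next two rolls (3+7) = 20. Cumulative: 95
Frame 8: SPARE (3+7=10). 10 + next roll (3) = 13. Cumulative: 108
Frame 9: OPEN (3+5=8). Cumulative: 116
Frame 10: OPEN. Sum of all frame-10 rolls (0+8) = 8. Cumulative: 124

Answer: 11 12 15 35 55 75 95 108 116 124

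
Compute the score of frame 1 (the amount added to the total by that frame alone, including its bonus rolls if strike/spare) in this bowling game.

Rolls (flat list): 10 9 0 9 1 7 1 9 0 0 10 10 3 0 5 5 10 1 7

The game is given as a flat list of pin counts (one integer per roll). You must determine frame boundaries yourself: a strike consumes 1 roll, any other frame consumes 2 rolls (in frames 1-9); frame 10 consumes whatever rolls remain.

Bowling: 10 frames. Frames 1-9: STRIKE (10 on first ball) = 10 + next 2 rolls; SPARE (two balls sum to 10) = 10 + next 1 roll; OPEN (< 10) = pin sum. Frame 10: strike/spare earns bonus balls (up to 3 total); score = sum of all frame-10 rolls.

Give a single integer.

Answer: 19

Derivation:
Frame 1: STRIKE. 10 + next two rolls (9+0) = 19. Cumulative: 19
Frame 2: OPEN (9+0=9). Cumulative: 28
Frame 3: SPARE (9+1=10). 10 + next roll (7) = 17. Cumulative: 45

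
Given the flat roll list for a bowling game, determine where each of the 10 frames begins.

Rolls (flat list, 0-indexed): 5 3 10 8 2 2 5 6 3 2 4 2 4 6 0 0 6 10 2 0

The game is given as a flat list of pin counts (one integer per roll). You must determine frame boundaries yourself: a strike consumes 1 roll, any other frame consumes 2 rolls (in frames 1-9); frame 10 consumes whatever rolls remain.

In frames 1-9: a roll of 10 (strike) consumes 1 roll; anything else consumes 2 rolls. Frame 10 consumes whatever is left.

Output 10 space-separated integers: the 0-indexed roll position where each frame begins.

Answer: 0 2 3 5 7 9 11 13 15 17

Derivation:
Frame 1 starts at roll index 0: rolls=5,3 (sum=8), consumes 2 rolls
Frame 2 starts at roll index 2: roll=10 (strike), consumes 1 roll
Frame 3 starts at roll index 3: rolls=8,2 (sum=10), consumes 2 rolls
Frame 4 starts at roll index 5: rolls=2,5 (sum=7), consumes 2 rolls
Frame 5 starts at roll index 7: rolls=6,3 (sum=9), consumes 2 rolls
Frame 6 starts at roll index 9: rolls=2,4 (sum=6), consumes 2 rolls
Frame 7 starts at roll index 11: rolls=2,4 (sum=6), consumes 2 rolls
Frame 8 starts at roll index 13: rolls=6,0 (sum=6), consumes 2 rolls
Frame 9 starts at roll index 15: rolls=0,6 (sum=6), consumes 2 rolls
Frame 10 starts at roll index 17: 3 remaining rolls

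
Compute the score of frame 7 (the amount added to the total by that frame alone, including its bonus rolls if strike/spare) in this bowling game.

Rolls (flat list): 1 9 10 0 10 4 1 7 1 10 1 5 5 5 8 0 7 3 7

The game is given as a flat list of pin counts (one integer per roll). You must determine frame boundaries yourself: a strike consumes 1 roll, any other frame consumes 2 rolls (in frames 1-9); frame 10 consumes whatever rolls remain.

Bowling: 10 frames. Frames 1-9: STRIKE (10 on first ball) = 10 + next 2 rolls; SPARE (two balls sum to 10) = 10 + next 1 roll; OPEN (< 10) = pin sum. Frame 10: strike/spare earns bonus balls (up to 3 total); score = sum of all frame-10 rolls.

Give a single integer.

Answer: 6

Derivation:
Frame 1: SPARE (1+9=10). 10 + next roll (10) = 20. Cumulative: 20
Frame 2: STRIKE. 10 + next two rolls (0+10) = 20. Cumulative: 40
Frame 3: SPARE (0+10=10). 10 + next roll (4) = 14. Cumulative: 54
Frame 4: OPEN (4+1=5). Cumulative: 59
Frame 5: OPEN (7+1=8). Cumulative: 67
Frame 6: STRIKE. 10 + next two rolls (1+5) = 16. Cumulative: 83
Frame 7: OPEN (1+5=6). Cumulative: 89
Frame 8: SPARE (5+5=10). 10 + next roll (8) = 18. Cumulative: 107
Frame 9: OPEN (8+0=8). Cumulative: 115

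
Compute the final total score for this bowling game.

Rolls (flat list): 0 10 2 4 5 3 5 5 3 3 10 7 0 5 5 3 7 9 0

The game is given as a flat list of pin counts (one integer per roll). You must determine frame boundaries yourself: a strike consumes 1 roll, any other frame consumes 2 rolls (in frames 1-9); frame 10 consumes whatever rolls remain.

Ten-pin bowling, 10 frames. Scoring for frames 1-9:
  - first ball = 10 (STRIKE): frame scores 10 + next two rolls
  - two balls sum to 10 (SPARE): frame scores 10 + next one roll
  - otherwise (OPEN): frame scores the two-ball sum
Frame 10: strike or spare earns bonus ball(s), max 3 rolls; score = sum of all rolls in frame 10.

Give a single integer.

Frame 1: SPARE (0+10=10). 10 + next roll (2) = 12. Cumulative: 12
Frame 2: OPEN (2+4=6). Cumulative: 18
Frame 3: OPEN (5+3=8). Cumulative: 26
Frame 4: SPARE (5+5=10). 10 + next roll (3) = 13. Cumulative: 39
Frame 5: OPEN (3+3=6). Cumulative: 45
Frame 6: STRIKE. 10 + next two rolls (7+0) = 17. Cumulative: 62
Frame 7: OPEN (7+0=7). Cumulative: 69
Frame 8: SPARE (5+5=10). 10 + next roll (3) = 13. Cumulative: 82
Frame 9: SPARE (3+7=10). 10 + next roll (9) = 19. Cumulative: 101
Frame 10: OPEN. Sum of all frame-10 rolls (9+0) = 9. Cumulative: 110

Answer: 110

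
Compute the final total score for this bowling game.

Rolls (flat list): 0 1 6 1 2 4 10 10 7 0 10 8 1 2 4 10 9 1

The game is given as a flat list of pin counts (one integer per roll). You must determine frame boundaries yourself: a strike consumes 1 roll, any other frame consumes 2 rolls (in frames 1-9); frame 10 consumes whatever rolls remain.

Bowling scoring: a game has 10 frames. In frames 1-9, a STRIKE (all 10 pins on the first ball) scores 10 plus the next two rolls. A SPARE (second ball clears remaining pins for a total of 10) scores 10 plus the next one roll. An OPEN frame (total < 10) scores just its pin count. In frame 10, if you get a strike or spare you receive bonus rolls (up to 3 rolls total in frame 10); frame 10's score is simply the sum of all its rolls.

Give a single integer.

Answer: 119

Derivation:
Frame 1: OPEN (0+1=1). Cumulative: 1
Frame 2: OPEN (6+1=7). Cumulative: 8
Frame 3: OPEN (2+4=6). Cumulative: 14
Frame 4: STRIKE. 10 + next two rolls (10+7) = 27. Cumulative: 41
Frame 5: STRIKE. 10 + next two rolls (7+0) = 17. Cumulative: 58
Frame 6: OPEN (7+0=7). Cumulative: 65
Frame 7: STRIKE. 10 + next two rolls (8+1) = 19. Cumulative: 84
Frame 8: OPEN (8+1=9). Cumulative: 93
Frame 9: OPEN (2+4=6). Cumulative: 99
Frame 10: STRIKE. Sum of all frame-10 rolls (10+9+1) = 20. Cumulative: 119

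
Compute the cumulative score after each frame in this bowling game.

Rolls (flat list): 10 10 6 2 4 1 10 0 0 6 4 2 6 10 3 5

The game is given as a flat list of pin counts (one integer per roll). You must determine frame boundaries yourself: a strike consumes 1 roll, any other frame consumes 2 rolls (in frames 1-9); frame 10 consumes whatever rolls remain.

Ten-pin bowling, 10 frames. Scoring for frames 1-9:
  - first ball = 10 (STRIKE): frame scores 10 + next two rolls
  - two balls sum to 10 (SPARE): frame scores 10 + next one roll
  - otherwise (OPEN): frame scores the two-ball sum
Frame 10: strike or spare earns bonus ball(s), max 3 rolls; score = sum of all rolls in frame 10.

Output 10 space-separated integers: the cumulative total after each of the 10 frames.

Frame 1: STRIKE. 10 + next two rolls (10+6) = 26. Cumulative: 26
Frame 2: STRIKE. 10 + next two rolls (6+2) = 18. Cumulative: 44
Frame 3: OPEN (6+2=8). Cumulative: 52
Frame 4: OPEN (4+1=5). Cumulative: 57
Frame 5: STRIKE. 10 + next two rolls (0+0) = 10. Cumulative: 67
Frame 6: OPEN (0+0=0). Cumulative: 67
Frame 7: SPARE (6+4=10). 10 + next roll (2) = 12. Cumulative: 79
Frame 8: OPEN (2+6=8). Cumulative: 87
Frame 9: STRIKE. 10 + next two rolls (3+5) = 18. Cumulative: 105
Frame 10: OPEN. Sum of all frame-10 rolls (3+5) = 8. Cumulative: 113

Answer: 26 44 52 57 67 67 79 87 105 113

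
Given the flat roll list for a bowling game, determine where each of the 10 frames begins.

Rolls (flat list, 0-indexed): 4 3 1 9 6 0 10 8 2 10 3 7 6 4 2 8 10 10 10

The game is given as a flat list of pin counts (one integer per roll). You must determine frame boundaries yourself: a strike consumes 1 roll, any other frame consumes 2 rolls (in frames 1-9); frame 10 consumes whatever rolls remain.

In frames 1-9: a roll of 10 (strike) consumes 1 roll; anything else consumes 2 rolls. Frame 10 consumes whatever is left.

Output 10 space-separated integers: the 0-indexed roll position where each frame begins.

Frame 1 starts at roll index 0: rolls=4,3 (sum=7), consumes 2 rolls
Frame 2 starts at roll index 2: rolls=1,9 (sum=10), consumes 2 rolls
Frame 3 starts at roll index 4: rolls=6,0 (sum=6), consumes 2 rolls
Frame 4 starts at roll index 6: roll=10 (strike), consumes 1 roll
Frame 5 starts at roll index 7: rolls=8,2 (sum=10), consumes 2 rolls
Frame 6 starts at roll index 9: roll=10 (strike), consumes 1 roll
Frame 7 starts at roll index 10: rolls=3,7 (sum=10), consumes 2 rolls
Frame 8 starts at roll index 12: rolls=6,4 (sum=10), consumes 2 rolls
Frame 9 starts at roll index 14: rolls=2,8 (sum=10), consumes 2 rolls
Frame 10 starts at roll index 16: 3 remaining rolls

Answer: 0 2 4 6 7 9 10 12 14 16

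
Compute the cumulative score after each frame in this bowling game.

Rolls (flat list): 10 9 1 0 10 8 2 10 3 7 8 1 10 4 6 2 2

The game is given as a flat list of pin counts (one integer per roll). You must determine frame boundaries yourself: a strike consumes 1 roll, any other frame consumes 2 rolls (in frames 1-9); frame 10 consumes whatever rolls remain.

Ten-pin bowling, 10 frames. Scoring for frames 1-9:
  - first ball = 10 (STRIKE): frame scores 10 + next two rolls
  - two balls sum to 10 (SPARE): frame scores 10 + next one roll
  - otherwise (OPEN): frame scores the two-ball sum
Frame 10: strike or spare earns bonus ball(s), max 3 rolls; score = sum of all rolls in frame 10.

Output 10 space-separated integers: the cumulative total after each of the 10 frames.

Answer: 20 30 48 68 88 106 115 135 147 151

Derivation:
Frame 1: STRIKE. 10 + next two rolls (9+1) = 20. Cumulative: 20
Frame 2: SPARE (9+1=10). 10 + next roll (0) = 10. Cumulative: 30
Frame 3: SPARE (0+10=10). 10 + next roll (8) = 18. Cumulative: 48
Frame 4: SPARE (8+2=10). 10 + next roll (10) = 20. Cumulative: 68
Frame 5: STRIKE. 10 + next two rolls (3+7) = 20. Cumulative: 88
Frame 6: SPARE (3+7=10). 10 + next roll (8) = 18. Cumulative: 106
Frame 7: OPEN (8+1=9). Cumulative: 115
Frame 8: STRIKE. 10 + next two rolls (4+6) = 20. Cumulative: 135
Frame 9: SPARE (4+6=10). 10 + next roll (2) = 12. Cumulative: 147
Frame 10: OPEN. Sum of all frame-10 rolls (2+2) = 4. Cumulative: 151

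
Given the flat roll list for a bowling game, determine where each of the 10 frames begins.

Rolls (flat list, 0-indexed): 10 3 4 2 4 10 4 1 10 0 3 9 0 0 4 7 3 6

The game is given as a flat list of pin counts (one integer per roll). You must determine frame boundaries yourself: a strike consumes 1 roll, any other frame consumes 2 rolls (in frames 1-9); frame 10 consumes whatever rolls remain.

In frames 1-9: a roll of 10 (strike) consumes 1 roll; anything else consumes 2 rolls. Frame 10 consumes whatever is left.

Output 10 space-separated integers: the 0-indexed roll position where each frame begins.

Frame 1 starts at roll index 0: roll=10 (strike), consumes 1 roll
Frame 2 starts at roll index 1: rolls=3,4 (sum=7), consumes 2 rolls
Frame 3 starts at roll index 3: rolls=2,4 (sum=6), consumes 2 rolls
Frame 4 starts at roll index 5: roll=10 (strike), consumes 1 roll
Frame 5 starts at roll index 6: rolls=4,1 (sum=5), consumes 2 rolls
Frame 6 starts at roll index 8: roll=10 (strike), consumes 1 roll
Frame 7 starts at roll index 9: rolls=0,3 (sum=3), consumes 2 rolls
Frame 8 starts at roll index 11: rolls=9,0 (sum=9), consumes 2 rolls
Frame 9 starts at roll index 13: rolls=0,4 (sum=4), consumes 2 rolls
Frame 10 starts at roll index 15: 3 remaining rolls

Answer: 0 1 3 5 6 8 9 11 13 15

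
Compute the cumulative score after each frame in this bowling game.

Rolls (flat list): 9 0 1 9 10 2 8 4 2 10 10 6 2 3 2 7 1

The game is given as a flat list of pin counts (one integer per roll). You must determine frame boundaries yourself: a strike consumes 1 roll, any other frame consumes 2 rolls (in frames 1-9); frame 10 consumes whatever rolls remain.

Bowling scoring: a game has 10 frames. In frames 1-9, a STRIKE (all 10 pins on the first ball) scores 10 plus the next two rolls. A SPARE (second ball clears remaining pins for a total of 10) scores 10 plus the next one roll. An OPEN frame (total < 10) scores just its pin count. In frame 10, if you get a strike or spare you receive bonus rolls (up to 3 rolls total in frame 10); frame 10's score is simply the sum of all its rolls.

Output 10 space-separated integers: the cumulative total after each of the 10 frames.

Frame 1: OPEN (9+0=9). Cumulative: 9
Frame 2: SPARE (1+9=10). 10 + next roll (10) = 20. Cumulative: 29
Frame 3: STRIKE. 10 + next two rolls (2+8) = 20. Cumulative: 49
Frame 4: SPARE (2+8=10). 10 + next roll (4) = 14. Cumulative: 63
Frame 5: OPEN (4+2=6). Cumulative: 69
Frame 6: STRIKE. 10 + next two rolls (10+6) = 26. Cumulative: 95
Frame 7: STRIKE. 10 + next two rolls (6+2) = 18. Cumulative: 113
Frame 8: OPEN (6+2=8). Cumulative: 121
Frame 9: OPEN (3+2=5). Cumulative: 126
Frame 10: OPEN. Sum of all frame-10 rolls (7+1) = 8. Cumulative: 134

Answer: 9 29 49 63 69 95 113 121 126 134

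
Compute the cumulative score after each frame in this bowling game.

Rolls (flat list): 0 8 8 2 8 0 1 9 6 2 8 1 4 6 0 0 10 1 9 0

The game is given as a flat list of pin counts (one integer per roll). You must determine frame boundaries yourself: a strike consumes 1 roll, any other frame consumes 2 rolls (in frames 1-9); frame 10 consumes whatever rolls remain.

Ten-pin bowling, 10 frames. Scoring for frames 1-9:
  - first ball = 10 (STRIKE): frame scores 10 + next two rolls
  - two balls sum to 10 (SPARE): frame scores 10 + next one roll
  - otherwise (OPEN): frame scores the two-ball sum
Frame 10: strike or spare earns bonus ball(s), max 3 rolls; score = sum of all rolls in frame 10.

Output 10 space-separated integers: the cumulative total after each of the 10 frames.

Frame 1: OPEN (0+8=8). Cumulative: 8
Frame 2: SPARE (8+2=10). 10 + next roll (8) = 18. Cumulative: 26
Frame 3: OPEN (8+0=8). Cumulative: 34
Frame 4: SPARE (1+9=10). 10 + next roll (6) = 16. Cumulative: 50
Frame 5: OPEN (6+2=8). Cumulative: 58
Frame 6: OPEN (8+1=9). Cumulative: 67
Frame 7: SPARE (4+6=10). 10 + next roll (0) = 10. Cumulative: 77
Frame 8: OPEN (0+0=0). Cumulative: 77
Frame 9: STRIKE. 10 + next two rolls (1+9) = 20. Cumulative: 97
Frame 10: SPARE. Sum of all frame-10 rolls (1+9+0) = 10. Cumulative: 107

Answer: 8 26 34 50 58 67 77 77 97 107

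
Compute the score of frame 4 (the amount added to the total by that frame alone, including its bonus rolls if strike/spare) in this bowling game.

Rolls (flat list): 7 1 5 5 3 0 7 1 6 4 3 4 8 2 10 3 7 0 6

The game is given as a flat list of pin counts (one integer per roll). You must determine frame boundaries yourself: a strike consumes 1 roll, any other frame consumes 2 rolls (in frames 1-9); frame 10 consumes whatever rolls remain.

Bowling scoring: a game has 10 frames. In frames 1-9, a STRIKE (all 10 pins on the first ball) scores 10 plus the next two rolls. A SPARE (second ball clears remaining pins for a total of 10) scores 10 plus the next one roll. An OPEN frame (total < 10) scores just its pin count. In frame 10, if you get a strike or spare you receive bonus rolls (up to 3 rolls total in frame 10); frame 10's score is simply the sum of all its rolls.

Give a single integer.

Frame 1: OPEN (7+1=8). Cumulative: 8
Frame 2: SPARE (5+5=10). 10 + next roll (3) = 13. Cumulative: 21
Frame 3: OPEN (3+0=3). Cumulative: 24
Frame 4: OPEN (7+1=8). Cumulative: 32
Frame 5: SPARE (6+4=10). 10 + next roll (3) = 13. Cumulative: 45
Frame 6: OPEN (3+4=7). Cumulative: 52

Answer: 8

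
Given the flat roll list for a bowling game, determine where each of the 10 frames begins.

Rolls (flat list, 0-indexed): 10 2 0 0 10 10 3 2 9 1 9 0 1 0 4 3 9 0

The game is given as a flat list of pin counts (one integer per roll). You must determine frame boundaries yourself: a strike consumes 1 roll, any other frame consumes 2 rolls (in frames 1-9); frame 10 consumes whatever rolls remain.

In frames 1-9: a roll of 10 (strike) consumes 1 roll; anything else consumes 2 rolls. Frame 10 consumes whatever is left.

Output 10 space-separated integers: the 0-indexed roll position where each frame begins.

Frame 1 starts at roll index 0: roll=10 (strike), consumes 1 roll
Frame 2 starts at roll index 1: rolls=2,0 (sum=2), consumes 2 rolls
Frame 3 starts at roll index 3: rolls=0,10 (sum=10), consumes 2 rolls
Frame 4 starts at roll index 5: roll=10 (strike), consumes 1 roll
Frame 5 starts at roll index 6: rolls=3,2 (sum=5), consumes 2 rolls
Frame 6 starts at roll index 8: rolls=9,1 (sum=10), consumes 2 rolls
Frame 7 starts at roll index 10: rolls=9,0 (sum=9), consumes 2 rolls
Frame 8 starts at roll index 12: rolls=1,0 (sum=1), consumes 2 rolls
Frame 9 starts at roll index 14: rolls=4,3 (sum=7), consumes 2 rolls
Frame 10 starts at roll index 16: 2 remaining rolls

Answer: 0 1 3 5 6 8 10 12 14 16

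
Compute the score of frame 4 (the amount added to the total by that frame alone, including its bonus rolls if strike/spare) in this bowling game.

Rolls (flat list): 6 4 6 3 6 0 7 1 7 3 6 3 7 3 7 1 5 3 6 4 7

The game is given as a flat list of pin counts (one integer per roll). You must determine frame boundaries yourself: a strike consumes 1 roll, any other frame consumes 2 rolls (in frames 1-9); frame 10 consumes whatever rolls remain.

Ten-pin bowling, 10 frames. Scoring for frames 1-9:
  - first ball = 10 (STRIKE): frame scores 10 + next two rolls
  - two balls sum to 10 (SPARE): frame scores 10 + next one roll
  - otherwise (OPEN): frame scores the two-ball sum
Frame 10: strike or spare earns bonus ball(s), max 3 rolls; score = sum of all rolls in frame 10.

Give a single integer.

Answer: 8

Derivation:
Frame 1: SPARE (6+4=10). 10 + next roll (6) = 16. Cumulative: 16
Frame 2: OPEN (6+3=9). Cumulative: 25
Frame 3: OPEN (6+0=6). Cumulative: 31
Frame 4: OPEN (7+1=8). Cumulative: 39
Frame 5: SPARE (7+3=10). 10 + next roll (6) = 16. Cumulative: 55
Frame 6: OPEN (6+3=9). Cumulative: 64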